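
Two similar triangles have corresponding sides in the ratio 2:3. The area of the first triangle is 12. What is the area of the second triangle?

For similar figures, the area ratio equals the square of the side ratio.
Side ratio (the first triangle to the second triangle) = 2:3, so area ratio = 2^2:3^2 = 4:9.
If the area of the first triangle is 12, then the area of the second triangle = 12 * (9/4) = 27.

27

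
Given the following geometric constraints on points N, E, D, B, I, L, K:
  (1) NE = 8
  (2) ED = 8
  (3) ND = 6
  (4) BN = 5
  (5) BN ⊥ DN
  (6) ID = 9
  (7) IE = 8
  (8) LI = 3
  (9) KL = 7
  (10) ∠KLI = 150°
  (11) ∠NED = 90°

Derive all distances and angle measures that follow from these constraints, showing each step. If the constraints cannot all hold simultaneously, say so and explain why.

These constraints are not satisfiable: (1), (2) and (3) fix all three sides of triangle NED, so by the law of cosines cos(∠NED) = (8² + 8² − 6²) / (2·8·8) = 0.7188, i.e. ∠NED ≈ 44.05°, which contradicts (11) ∠NED = 90°. No planar figure meets all of them, so nothing further can be derived.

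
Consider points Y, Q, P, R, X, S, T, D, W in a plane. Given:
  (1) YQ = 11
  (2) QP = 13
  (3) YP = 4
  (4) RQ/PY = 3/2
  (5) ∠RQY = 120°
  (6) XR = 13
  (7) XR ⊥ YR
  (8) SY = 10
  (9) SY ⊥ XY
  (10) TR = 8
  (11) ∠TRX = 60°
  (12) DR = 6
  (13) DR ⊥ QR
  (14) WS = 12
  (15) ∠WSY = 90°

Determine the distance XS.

From the given relations: RQ = 3/2·PY = 3/2·4 = 6.
Step 1: By the law of cosines on triangle RQY: RY² = 6² + 11² − 2·6·11·cos(120°) = 223, so RY ≈ 14.93.
Step 2: By the law of cosines on triangle XRY: XY² = 13² + 14.93² − 2·13·14.93·cos(90°) = 392, so XY = 14·√2.
Step 3: By the law of cosines on triangle XYS: XS² = (14·√2)² + 10² − 2·14·√2·10·cos(90°) = 492, so XS = 2·√123.

Therefore, the length of XS = 2·√123.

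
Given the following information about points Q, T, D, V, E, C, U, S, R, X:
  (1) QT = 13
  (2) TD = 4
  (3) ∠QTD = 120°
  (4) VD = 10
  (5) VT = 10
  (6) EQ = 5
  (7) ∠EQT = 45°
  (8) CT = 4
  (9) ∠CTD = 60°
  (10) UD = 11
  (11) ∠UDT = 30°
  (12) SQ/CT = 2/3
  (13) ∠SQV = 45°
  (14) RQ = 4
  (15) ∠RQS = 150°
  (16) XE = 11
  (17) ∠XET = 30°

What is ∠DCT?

Step 1: By the law of cosines on triangle CTD: CD² = 4² + 4² − 2·4·4·cos(60°) = 16, so CD = 4.
Step 2: By the inverse law of cosines on triangle DCT: cos(∠DCT) = (4² + 4² − 4²) / (2·4·4) = 16/32 = 0.5, so ∠DCT = 60°.

Therefore, the measure of angle ∠DCT = 60°.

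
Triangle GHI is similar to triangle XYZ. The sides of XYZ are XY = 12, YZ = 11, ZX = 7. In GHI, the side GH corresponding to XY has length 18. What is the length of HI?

Similar triangles have proportional sides. Setting up the proportion:
GH / XY = HI / YZ
18 / 12 = HI / 11
HI = 11 * 18 / 12 = 33/2.

33/2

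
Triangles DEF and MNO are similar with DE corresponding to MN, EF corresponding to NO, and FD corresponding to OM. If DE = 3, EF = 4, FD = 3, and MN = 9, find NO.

Similar triangles have proportional sides. Setting up the proportion:
MN / DE = NO / EF
9 / 3 = NO / 4
NO = 4 * 9 / 3 = 12.

12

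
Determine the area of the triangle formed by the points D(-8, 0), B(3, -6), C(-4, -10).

Shoelace: Area = (1/2)|-8(-6--10) + 3(-10-0) + -4(0--6)| = (1/2)(86) = 43

43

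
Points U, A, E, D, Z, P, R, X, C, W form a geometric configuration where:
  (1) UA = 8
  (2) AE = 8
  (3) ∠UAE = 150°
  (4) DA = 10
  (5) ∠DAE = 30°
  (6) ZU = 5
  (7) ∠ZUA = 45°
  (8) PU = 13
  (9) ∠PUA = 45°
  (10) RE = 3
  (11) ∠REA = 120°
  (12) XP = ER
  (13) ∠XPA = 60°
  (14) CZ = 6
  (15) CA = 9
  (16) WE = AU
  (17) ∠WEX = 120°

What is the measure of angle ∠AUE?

Step 1: By the law of cosines on triangle UAE: UE² = 8² + 8² − 2·8·8·cos(150°) = 238.85, so UE ≈ 15.45.
Step 2: By the inverse law of cosines on triangle AUE: cos(∠AUE) = (8² + 15.45² − 8²) / (2·8·15.45) = 238.85/247.28 = 0.9659, so ∠AUE = 15°.

Therefore, the measure of angle ∠AUE = 15°.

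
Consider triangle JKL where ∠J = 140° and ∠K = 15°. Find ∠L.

Let angle L = x. Then 140 + 15 + x = 180.
x = 180 - 155 = 25 degrees.

25 degrees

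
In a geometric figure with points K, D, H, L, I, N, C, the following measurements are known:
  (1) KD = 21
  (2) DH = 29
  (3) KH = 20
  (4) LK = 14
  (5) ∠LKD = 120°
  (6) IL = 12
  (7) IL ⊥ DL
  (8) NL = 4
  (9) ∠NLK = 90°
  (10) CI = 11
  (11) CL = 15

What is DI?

Step 1: By the law of cosines on triangle LKD: LD² = 14² + 21² − 2·14·21·cos(120°) = 931, so LD = 7·√19.
Step 2: By the law of cosines on triangle DLI: DI² = (7·√19)² + 12² − 2·7·√19·12·cos(90°) = 1075, so DI = 5·√43.

Therefore, the length of DI = 5·√43.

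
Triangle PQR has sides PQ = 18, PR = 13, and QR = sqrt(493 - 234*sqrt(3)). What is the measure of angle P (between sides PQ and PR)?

By the inverse law of cosines: cos(P) = (PQ² + PR² - QR²) / (2 × PQ × PR)
cos(P) = (18² + 13² - (sqrt(493 - 234*sqrt(3)))²) / (2 × 18 × 13)
cos(P) = (324 + 169 - (493 - 234*sqrt(3))) / 468
cos(P) = sqrt(3)/2
P = arccos(sqrt(3)/2) = 30°

30°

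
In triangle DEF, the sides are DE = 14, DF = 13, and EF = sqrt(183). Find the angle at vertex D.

By the inverse law of cosines: cos(D) = (DE² + DF² - EF²) / (2 × DE × DF)
cos(D) = (14² + 13² - (sqrt(183))²) / (2 × 14 × 13)
cos(D) = (196 + 169 - (183)) / 364
cos(D) = 1/2
D = arccos(1/2) = 60°

60°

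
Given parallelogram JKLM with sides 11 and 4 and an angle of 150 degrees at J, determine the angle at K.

Consecutive angles are supplementary: angle K = 180 - 150 = 30 degrees.

30 degrees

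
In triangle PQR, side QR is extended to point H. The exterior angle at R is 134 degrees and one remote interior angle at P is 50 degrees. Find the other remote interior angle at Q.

By the exterior angle theorem: exterior angle = sum of remote interior angles.
134 = 50 + angle Q
angle Q = 134 - 50 = 84 degrees

84 degrees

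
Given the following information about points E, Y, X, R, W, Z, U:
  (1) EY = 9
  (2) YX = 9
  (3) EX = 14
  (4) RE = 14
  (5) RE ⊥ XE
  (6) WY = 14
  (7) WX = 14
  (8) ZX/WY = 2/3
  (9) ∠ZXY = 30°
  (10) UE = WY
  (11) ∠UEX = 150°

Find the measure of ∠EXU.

From the given relations: UE = WY = 14.
Step 1: By the law of cosines on triangle XEU: XU² = 14² + 14² − 2·14·14·cos(150°) = 731.48, so XU ≈ 27.05.
Step 2: By the inverse law of cosines on triangle EXU: cos(∠EXU) = (14² + 27.05² − 14²) / (2·14·27.05) = 731.48/757.29 = 0.9659, so ∠EXU = 15°.

Therefore, the measure of angle ∠EXU = 15°.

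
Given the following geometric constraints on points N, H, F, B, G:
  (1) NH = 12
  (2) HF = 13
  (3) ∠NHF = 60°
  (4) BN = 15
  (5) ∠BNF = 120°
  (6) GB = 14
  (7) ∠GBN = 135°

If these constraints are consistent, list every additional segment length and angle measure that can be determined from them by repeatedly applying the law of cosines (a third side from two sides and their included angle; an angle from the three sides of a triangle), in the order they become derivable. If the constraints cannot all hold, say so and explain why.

The constraints are consistent. Derivable facts, in order:
After 1 step:
- NF = √157
- NG ≈ 26.8
After 2 steps:
- FB ≈ 23.87
- ∠BGN = 23.32°
- ∠BNG = 21.68°
- ∠FNH = 63.96°
- ∠HFN = 56.04°
After 3 steps:
- ∠BFN = 32.97°
- ∠FBN = 27.03°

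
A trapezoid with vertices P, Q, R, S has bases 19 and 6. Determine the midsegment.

The midsegment of a trapezoid = (base1 + base2) / 2
midsegment = (19 + 6) / 2
midsegment = 25 / 2
midsegment = 25/2

25/2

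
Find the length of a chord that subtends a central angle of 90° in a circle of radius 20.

Drop a perpendicular from the center to the chord, bisecting both the chord and the central angle.
Each half-chord = r sin(θ/2) = 20 sin(45°).
The full chord = 2 × 20 × sin(45°) = 20*sqrt(2).

20*sqrt(2)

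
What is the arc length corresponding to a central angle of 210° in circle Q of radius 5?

The full circumference is 2πr = 2π(5) = 10*pi.
The arc spans 210° out of 360°, which is a fraction of 7/12.
Arc length = 10*pi × 7/12 = 35*pi/6.

35*pi/6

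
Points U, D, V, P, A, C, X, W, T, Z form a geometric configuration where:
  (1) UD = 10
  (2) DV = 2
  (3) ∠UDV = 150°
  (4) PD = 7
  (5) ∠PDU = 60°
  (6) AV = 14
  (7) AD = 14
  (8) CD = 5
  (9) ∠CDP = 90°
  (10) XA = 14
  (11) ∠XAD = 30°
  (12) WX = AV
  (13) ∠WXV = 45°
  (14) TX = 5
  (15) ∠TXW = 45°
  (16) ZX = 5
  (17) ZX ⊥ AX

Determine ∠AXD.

Step 1: By the law of cosines on triangle XAD: XD² = 14² + 14² − 2·14·14·cos(30°) = 52.52, so XD ≈ 7.25.
Step 2: By the inverse law of cosines on triangle AXD: cos(∠AXD) = (14² + 7.25² − 14²) / (2·14·7.25) = 52.52/202.91 = 0.2588, so ∠AXD = 75°.

Therefore, the measure of angle ∠AXD = 75°.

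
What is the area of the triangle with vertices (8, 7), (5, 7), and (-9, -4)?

The Shoelace formula computes the area from vertex coordinates by summing cross products.
For vertices (8,7), (5,7), (-9,-4):
Signed sum = 8*7 - 5*7 + 5*-4 - -9*7 + -9*7 - 8*-4
= 21 + 43 + -31 = 33
Area = (1/2)|33| = 33/2.

33/2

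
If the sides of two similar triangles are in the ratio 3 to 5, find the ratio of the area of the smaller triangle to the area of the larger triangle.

The ratio of areas of similar triangles equals the square of the side ratio.
Side ratio = 3:5
Area ratio = (3/5)^2 = 9/25 = 9:25

9:25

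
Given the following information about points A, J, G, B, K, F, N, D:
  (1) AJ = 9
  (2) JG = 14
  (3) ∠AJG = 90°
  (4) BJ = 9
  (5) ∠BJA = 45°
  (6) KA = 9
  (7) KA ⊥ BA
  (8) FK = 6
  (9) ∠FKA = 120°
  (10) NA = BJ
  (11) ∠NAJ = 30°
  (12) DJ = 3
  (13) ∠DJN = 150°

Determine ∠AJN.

From the given relations: NA = BJ = 9.
Step 1: By the law of cosines on triangle JAN: JN² = 9² + 9² − 2·9·9·cos(30°) = 21.7, so JN ≈ 4.66.
Step 2: By the inverse law of cosines on triangle AJN: cos(∠AJN) = (9² + 4.66² − 9²) / (2·9·4.66) = 21.7/83.86 = 0.2588, so ∠AJN = 75°.

Therefore, the measure of angle ∠AJN = 75°.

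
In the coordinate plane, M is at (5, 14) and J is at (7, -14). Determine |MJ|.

d = sqrt((2)^2 + (-28)^2) = sqrt(788) = 2*sqrt(197)

2*sqrt(197)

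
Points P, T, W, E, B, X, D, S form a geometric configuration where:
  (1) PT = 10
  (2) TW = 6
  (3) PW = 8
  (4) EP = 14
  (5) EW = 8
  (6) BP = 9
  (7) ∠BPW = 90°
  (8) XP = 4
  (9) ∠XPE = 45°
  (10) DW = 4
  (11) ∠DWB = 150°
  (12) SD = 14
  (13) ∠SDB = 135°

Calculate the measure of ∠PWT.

Step 1: By the inverse law of cosines on triangle PWT: cos(∠PWT) = (8² + 6² − 10²) / (2·8·6) = 0/96 = 0, so ∠PWT = 90°.

Therefore, the measure of angle ∠PWT = 90°.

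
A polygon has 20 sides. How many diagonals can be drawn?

The number of diagonals in an n-gon is n(n - 3)/2.
For n = 20: 20(20 - 3)/2 = 20 × 17 / 2 = 170.

170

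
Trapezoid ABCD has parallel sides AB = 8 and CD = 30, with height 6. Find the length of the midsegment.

midsegment = (8 + 30) / 2 = 38 / 2 = 19

19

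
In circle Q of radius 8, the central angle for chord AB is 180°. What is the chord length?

Chord = 2(8) sin(90°) = 16

16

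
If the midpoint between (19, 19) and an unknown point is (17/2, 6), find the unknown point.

Using the midpoint formula: M = ((x1 + x2)/2, (y1 + y2)/2)
We know M = (17/2, 6) and J = (19, 19)
For x: 17/2 = (19 + x2)/2, so x2 = 2*17/2 - 19 = -2
For y: 6 = (19 + y2)/2, so y2 = 2*6 - 19 = -7
L = (-2, -7)

(-2, -7)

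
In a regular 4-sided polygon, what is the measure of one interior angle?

Each interior angle of a regular n-gon is (n - 2) * 180 / n.
For n = 4: (4 - 2) * 180 / 4 = 360/4 = 90 degrees.

90 degrees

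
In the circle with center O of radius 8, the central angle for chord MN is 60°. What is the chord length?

Chord length = 2r sin(θ/2)
= 2 × 8 × sin(60°/2)
= 2 × 8 × sin(30°)
= 8

8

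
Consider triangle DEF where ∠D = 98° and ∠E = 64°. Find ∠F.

The interior angles sum to 180°: angle F = 180 - 98 - 64 = 18°.
The triangle is obtuse (angles 98°, 64°, 18°).

18 degrees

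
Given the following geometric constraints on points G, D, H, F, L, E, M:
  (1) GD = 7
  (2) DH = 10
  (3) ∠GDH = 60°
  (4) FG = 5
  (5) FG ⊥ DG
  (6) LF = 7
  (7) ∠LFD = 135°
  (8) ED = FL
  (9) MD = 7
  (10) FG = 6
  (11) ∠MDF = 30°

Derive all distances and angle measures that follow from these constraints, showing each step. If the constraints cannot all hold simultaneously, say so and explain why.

These constraints are not satisfiable: (4) FG = 5 and (10) FG = 6 assign two different lengths to the same segment. No planar figure meets all of them, so nothing further can be derived.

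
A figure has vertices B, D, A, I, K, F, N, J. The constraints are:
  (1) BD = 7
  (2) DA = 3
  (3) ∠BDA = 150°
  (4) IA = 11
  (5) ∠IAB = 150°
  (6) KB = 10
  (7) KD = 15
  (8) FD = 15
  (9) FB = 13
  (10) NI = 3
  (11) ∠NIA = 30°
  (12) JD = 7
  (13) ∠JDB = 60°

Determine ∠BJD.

Step 1: By the law of cosines on triangle JDB: JB² = 7² + 7² − 2·7·7·cos(60°) = 49, so JB = 7.
Step 2: By the inverse law of cosines on triangle BJD: cos(∠BJD) = (7² + 7² − 7²) / (2·7·7) = 49/98 = 0.5, so ∠BJD = 60°.

Therefore, the measure of angle ∠BJD = 60°.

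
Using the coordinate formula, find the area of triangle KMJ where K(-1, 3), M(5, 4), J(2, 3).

Shoelace: Area = (1/2)|-1(4-3) + 5(3-3) + 2(3-4)| = (1/2)(3) = 3/2

3/2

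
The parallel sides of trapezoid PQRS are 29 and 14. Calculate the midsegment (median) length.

The midsegment (median) of a trapezoid connects the midpoints of the non-parallel sides.
Its length is the average of the two bases: (29 + 14) / 2 = 43/2.

43/2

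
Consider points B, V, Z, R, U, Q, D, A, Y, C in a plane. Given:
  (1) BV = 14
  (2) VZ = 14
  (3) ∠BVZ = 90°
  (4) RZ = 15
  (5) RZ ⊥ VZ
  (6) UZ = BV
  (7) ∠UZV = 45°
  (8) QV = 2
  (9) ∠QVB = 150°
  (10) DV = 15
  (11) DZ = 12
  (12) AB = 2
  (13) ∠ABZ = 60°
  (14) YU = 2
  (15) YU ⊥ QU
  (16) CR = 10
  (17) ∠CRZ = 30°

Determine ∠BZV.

Step 1: By the law of cosines on triangle ZVB: ZB² = 14² + 14² − 2·14·14·cos(90°) = 392, so ZB = 14·√2.
Step 2: By the inverse law of cosines on triangle BZV: cos(∠BZV) = ((14·√2)² + 14² − 14²) / (2·14·√2·14) = 392/554.37 = 0.7071, so ∠BZV = 45°.

Therefore, the measure of angle ∠BZV = 45°.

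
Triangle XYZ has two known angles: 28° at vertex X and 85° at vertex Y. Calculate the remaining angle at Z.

By the triangle angle sum property, the three interior angles of any triangle add up to 180°.
We know angle X = 28° and angle Y = 85°, so their sum is 113°.
Therefore angle Z = 180° - 113° = 67°.

67 degrees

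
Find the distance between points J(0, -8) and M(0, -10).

The horizontal distance is |0 - 0| = 0 and the vertical distance is |-10 - -8| = 2.
By the Pythagorean theorem, d = sqrt(0^2 + 2^2) = sqrt(4) = 2.

2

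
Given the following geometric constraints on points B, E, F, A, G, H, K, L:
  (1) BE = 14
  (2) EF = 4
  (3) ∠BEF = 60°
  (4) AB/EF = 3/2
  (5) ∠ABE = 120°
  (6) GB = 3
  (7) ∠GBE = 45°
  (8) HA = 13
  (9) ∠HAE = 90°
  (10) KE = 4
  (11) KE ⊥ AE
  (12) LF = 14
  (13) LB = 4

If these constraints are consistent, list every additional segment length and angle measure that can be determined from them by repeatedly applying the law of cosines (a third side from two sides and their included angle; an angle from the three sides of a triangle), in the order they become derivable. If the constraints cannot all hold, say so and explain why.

The constraints are consistent. Derivable facts, in order:
After 1 step:
- BF = 2·√39
- EA = 2·√79
- EG ≈ 12.07
After 2 steps:
- AK = 2·√83
- EH ≈ 22.02
- ∠AEB = 17°
- ∠BAE = 43°
- ∠BEG = 10.13°
- ∠BFE = 103.9°
- ∠BFL = 16.1°
- ∠BGE = 124.87°
- ∠BLF = 60°
- ∠EBF = 16.1°
- ∠FBL = 103.9°
After 3 steps:
- ∠AEH = 36.18°
- ∠AHE = 53.82°
- ∠AKE = 77.32°
- ∠EAK = 12.68°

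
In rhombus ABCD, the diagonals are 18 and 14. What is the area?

Area of a rhombus = (d1 * d2) / 2
Area = (18 * 14) / 2
Area = 252 / 2
Area = 126

126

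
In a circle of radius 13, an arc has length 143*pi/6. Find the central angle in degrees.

Arc length L = 2πr × θ/360, so θ = 360L / (2πr).
θ = 360 × 143*pi/6 / (2π × 13)
θ = 330°
θ = 330°

330°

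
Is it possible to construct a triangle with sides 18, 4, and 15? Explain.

Yes.
The triangle inequality requires that the sum of any two sides exceeds the third.
Here 4 + 15 = 19 > 18, so the condition is met.

Yes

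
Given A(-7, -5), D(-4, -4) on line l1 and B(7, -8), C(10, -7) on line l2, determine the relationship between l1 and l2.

Slope of line 1: m1 = (-4 - -5)/(-4 - -7) = 1/3 = 1/3
Slope of line 2: m2 = (-7 - -8)/(10 - 7) = 1/3 = 1/3
Two lines are parallel if and only if they have equal slopes (or both are vertical).
Here m1 = m2 = 1/3, confirming the lines are parallel.

Parallel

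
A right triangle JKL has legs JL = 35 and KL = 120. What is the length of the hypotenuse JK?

In a right triangle, the square of the hypotenuse equals the sum of the squares of the two legs.
The legs are 35 and 120, so the hypotenuse = sqrt(1225 + 14400) = sqrt(15625) = 125.

125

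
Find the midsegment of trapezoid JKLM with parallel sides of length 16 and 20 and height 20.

The midsegment of a trapezoid = (base1 + base2) / 2
midsegment = (16 + 20) / 2
midsegment = 36 / 2
midsegment = 18

18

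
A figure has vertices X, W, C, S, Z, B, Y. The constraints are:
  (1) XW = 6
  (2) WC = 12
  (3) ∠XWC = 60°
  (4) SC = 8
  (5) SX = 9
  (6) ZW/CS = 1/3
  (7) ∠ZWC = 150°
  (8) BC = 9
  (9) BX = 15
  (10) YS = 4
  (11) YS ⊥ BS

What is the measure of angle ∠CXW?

Step 1: By the law of cosines on triangle XWC: XC² = 6² + 12² − 2·6·12·cos(60°) = 108, so XC = 6·√3.
Step 2: By the inverse law of cosines on triangle CXW: cos(∠CXW) = ((6·√3)² + 6² − 12²) / (2·6·√3·6) = 0/124.71 = 0, so ∠CXW = 90°.

Therefore, the measure of angle ∠CXW = 90°.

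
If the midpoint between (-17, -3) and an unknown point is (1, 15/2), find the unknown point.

Using the midpoint formula: M = ((x1 + x2)/2, (y1 + y2)/2)
We know M = (1, 15/2) and M = (-17, -3)
For x: 1 = (-17 + x2)/2, so x2 = 2*1 - -17 = 19
For y: 15/2 = (-3 + y2)/2, so y2 = 2*15/2 - -3 = 18
K = (19, 18)

(19, 18)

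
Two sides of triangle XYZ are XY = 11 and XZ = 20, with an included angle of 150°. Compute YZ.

When two sides and the included angle are known, the law of cosines gives the third side.
c^2 = a^2 + b^2 - 2ab cos(C) generalizes the Pythagorean theorem to non-right triangles.
Here: YZ^2 = 121 + 400 - 440*(-sqrt(3)/2) = 220*sqrt(3) + 521
YZ = sqrt(220*sqrt(3) + 521)

sqrt(220*sqrt(3) + 521)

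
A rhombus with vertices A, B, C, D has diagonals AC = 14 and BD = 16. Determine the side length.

The diagonals of a rhombus bisect each other at right angles.
Half-diagonals: 14/2 = 7 and 16/2 = 8
side = sqrt(7^2 + 8^2)
side = sqrt(49 + 64)
side = sqrt(113)

sqrt(113)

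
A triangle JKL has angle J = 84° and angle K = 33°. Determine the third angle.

angle L = 180 - 84 - 33 = 63 degrees.

63 degrees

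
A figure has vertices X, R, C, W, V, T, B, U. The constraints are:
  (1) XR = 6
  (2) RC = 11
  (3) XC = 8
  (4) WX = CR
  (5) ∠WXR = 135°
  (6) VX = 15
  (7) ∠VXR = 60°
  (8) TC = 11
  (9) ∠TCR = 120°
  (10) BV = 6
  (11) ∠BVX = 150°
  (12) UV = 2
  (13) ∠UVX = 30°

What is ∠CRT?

Step 1: By the law of cosines on triangle RCT: RT² = 11² + 11² − 2·11·11·cos(120°) = 363, so RT = 11·√3.
Step 2: By the inverse law of cosines on triangle CRT: cos(∠CRT) = (11² + (11·√3)² − 11²) / (2·11·11·√3) = 363/419.16 = 0.866, so ∠CRT = 30°.

Therefore, the measure of angle ∠CRT = 30°.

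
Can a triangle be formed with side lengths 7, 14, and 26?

The longest side is 26. The other two sides sum to 7 + 14 = 21.
Since 21 ≤ 26, the two shorter sides cannot reach around to close the triangle.

No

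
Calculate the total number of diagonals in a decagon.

The number of diagonals in an n-gon is n(n - 3)/2.
For n = 10: 10(10 - 3)/2 = 10 × 7 / 2 = 35.

35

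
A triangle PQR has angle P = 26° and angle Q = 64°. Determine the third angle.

Let angle R = x. Then 26 + 64 + x = 180.
x = 180 - 90 = 90 degrees.

90 degrees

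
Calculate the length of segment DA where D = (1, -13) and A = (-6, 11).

d = sqrt((-6 - 1)^2 + (11 - -13)^2)
d = sqrt(-7^2 + 24^2)
d = sqrt(49 + 576)
d = sqrt(625) = 25

25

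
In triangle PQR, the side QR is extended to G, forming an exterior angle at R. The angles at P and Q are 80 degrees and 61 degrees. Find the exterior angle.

Exterior angle = 80 + 61 = 141 degrees (exterior angle theorem).

141 degrees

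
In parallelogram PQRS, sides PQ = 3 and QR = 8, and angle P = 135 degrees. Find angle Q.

Consecutive angles are supplementary: angle Q = 180 - 135 = 45 degrees.

45 degrees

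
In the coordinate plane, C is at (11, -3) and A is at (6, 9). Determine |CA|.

d = sqrt((-5)^2 + (12)^2) = sqrt(169) = 13

13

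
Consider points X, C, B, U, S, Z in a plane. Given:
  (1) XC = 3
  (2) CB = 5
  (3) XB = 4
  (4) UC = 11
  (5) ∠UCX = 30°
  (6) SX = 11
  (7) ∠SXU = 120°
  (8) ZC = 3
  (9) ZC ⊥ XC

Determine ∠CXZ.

Step 1: By the law of cosines on triangle XCZ: XZ² = 3² + 3² − 2·3·3·cos(90°) = 18, so XZ = 3·√2.
Step 2: By the inverse law of cosines on triangle CXZ: cos(∠CXZ) = (3² + (3·√2)² − 3²) / (2·3·3·√2) = 18/25.46 = 0.7071, so ∠CXZ = 45°.

Therefore, the measure of angle ∠CXZ = 45°.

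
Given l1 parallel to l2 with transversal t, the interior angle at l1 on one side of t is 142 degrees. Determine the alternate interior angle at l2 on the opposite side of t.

Alternate interior angles formed by parallel lines and a transversal are equal.
The given angle is 142 degrees.
The alternate interior angle = 142 degrees.

142 degrees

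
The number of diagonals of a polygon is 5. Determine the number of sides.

Using d = n(n - 3)/2, we solve 5 = n(n - 3)/2.
So n(n - 3) = 10.
Testing n = 5: 5 * 2 = 10 = 10. Correct.
The polygon has 5 sides.

5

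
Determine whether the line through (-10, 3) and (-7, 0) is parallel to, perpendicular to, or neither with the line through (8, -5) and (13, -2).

Slope of line 1: m1 = (0 - 3)/(-7 - -10) = -3/3 = -1
Slope of line 2: m2 = (-2 - -5)/(13 - 8) = 3/5 = 3/5
m1 != m2 and m1*m2 = -3/5 != -1. Neither.

Neither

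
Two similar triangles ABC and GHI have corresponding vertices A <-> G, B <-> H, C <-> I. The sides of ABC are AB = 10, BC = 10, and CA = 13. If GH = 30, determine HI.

Since the triangles are similar, the ratio of corresponding sides is constant.
Scale factor k = GH / AB = 30 / 10 = 3
HI = k * BC = 3 * 10 = 30

30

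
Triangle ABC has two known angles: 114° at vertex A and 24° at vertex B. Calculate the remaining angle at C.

By the triangle angle sum property, the three interior angles of any triangle add up to 180°.
We know angle A = 114° and angle B = 24°, so their sum is 138°.
Therefore angle C = 180° - 138° = 42°.

42 degrees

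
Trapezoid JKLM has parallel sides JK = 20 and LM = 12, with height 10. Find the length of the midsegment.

The midsegment of a trapezoid = (base1 + base2) / 2
midsegment = (20 + 12) / 2
midsegment = 32 / 2
midsegment = 16

16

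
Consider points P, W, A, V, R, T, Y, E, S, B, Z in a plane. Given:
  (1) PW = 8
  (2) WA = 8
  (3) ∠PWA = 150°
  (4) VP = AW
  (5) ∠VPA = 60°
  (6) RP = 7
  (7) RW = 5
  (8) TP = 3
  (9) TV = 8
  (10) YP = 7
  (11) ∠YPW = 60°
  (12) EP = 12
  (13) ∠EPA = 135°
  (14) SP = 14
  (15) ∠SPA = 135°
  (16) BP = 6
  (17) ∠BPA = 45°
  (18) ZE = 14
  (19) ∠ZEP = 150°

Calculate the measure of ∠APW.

Step 1: By the law of cosines on triangle PWA: PA² = 8² + 8² − 2·8·8·cos(150°) = 238.85, so PA ≈ 15.45.
Step 2: By the inverse law of cosines on triangle APW: cos(∠APW) = (15.45² + 8² − 8²) / (2·15.45·8) = 238.85/247.28 = 0.9659, so ∠APW = 15°.

Therefore, the measure of angle ∠APW = 15°.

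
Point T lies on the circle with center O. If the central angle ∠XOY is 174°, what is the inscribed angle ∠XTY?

Inscribed angle = 174° / 2 = 87° (inscribed angle theorem).

87°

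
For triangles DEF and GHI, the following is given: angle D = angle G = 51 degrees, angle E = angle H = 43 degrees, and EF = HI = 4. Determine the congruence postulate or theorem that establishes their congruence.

The given information provides:
angle D = angle G = 51 degrees, angle E = angle H = 43 degrees, and EF = HI = 4
This matches the AAS congruence theorem.
Two pairs of corresponding angles and a non-included side are equal (Angle-Angle-Side).

AAS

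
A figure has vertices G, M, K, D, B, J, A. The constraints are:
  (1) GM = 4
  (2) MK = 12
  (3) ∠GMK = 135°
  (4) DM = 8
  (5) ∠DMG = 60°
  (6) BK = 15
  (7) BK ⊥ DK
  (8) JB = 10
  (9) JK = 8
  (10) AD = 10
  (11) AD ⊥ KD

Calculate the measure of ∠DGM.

Step 1: By the law of cosines on triangle GMD: GD² = 4² + 8² − 2·4·8·cos(60°) = 48, so GD = 4·√3.
Step 2: By the inverse law of cosines on triangle DGM: cos(∠DGM) = ((4·√3)² + 4² − 8²) / (2·4·√3·4) = 0/55.43 = 0, so ∠DGM = 90°.

Therefore, the measure of angle ∠DGM = 90°.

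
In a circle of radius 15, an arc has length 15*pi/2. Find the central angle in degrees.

The full circumference is 2πr = 30*pi.
The arc is 15*pi/2 / 30*pi = 1/4 of the full circle.
So the central angle = 1/4 × 360° = 90°.

90°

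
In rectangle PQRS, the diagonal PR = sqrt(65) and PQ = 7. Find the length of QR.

b = sqrt(d^2 - a^2) = sqrt(65 - 49) = sqrt(16) = 4

4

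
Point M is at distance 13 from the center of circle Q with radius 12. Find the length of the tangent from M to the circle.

tangent = √(d² - r²) = √(13² - 12²) = √(169 - 144) = √25 = 5

5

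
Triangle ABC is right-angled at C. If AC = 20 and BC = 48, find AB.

AB = sqrt(20^2 + 48^2) = sqrt(2704) = 52

52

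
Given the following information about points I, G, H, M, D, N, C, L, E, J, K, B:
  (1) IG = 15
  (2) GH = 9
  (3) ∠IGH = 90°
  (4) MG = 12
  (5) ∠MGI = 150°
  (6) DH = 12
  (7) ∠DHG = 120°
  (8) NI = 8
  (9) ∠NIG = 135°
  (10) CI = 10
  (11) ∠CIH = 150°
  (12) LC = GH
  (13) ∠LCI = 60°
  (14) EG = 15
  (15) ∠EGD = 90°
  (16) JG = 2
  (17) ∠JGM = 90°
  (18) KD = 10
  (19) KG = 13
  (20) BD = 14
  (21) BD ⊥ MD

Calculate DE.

Step 1: By the law of cosines on triangle DHG: DG² = 12² + 9² − 2·12·9·cos(120°) = 333, so DG = 3·√37.
Step 2: By the law of cosines on triangle DGE: DE² = (3·√37)² + 15² − 2·3·√37·15·cos(90°) = 558, so DE = 3·√62.

Therefore, the length of DE = 3·√62.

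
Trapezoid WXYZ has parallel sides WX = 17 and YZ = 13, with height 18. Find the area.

A trapezoid's area equals the midsegment times the height.
The midsegment is (17 + 13) / 2 = 15.
Area = 15 * 18 = 270.

270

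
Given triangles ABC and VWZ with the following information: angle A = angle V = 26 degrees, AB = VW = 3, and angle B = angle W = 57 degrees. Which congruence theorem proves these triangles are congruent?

The given information matches ASA: Two pairs of corresponding angles and the included side are equal (Angle-Side-Angle).

ASA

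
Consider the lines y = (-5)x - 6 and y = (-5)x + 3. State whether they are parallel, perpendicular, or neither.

Slope of line 1: m1 = -5
Slope of line 2: m2 = -5
Two lines are parallel if and only if they have equal slopes (or both are vertical).
Here m1 = m2 = -5, confirming the lines are parallel.

Parallel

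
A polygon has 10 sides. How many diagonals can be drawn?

The number of diagonals in an n-gon is n(n - 3)/2.
For n = 10: 10(10 - 3)/2 = 10 × 7 / 2 = 35.

35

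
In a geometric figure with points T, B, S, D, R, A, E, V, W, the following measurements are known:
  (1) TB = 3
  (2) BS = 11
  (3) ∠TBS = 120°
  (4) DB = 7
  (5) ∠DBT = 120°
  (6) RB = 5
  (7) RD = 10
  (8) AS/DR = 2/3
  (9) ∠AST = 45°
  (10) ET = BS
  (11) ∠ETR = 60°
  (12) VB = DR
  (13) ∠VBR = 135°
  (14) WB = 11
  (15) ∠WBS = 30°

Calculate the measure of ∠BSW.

Step 1: By the law of cosines on triangle SBW: SW² = 11² + 11² − 2·11·11·cos(30°) = 32.42, so SW ≈ 5.69.
Step 2: By the inverse law of cosines on triangle BSW: cos(∠BSW) = (11² + 5.69² − 11²) / (2·11·5.69) = 32.42/125.27 = 0.2588, so ∠BSW = 75°.

Therefore, the measure of angle ∠BSW = 75°.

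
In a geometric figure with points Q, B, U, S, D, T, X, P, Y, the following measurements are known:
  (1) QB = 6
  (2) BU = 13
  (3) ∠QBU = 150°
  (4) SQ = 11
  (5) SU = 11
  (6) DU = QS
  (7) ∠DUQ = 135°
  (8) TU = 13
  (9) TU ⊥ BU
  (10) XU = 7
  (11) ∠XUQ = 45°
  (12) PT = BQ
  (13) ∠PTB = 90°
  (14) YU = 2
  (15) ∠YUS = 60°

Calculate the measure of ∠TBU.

Step 1: By the law of cosines on triangle BUT: BT² = 13² + 13² − 2·13·13·cos(90°) = 338, so BT = 13·√2.
Step 2: By the inverse law of cosines on triangle TBU: cos(∠TBU) = ((13·√2)² + 13² − 13²) / (2·13·√2·13) = 338/478 = 0.7071, so ∠TBU = 45°.

Therefore, the measure of angle ∠TBU = 45°.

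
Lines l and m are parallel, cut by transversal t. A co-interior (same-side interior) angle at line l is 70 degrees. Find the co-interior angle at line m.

Co-interior angles sum to 180: 180 - 70 = 110 degrees.

110 degrees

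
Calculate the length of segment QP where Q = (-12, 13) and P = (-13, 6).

d = sqrt((-1)^2 + (-7)^2) = sqrt(50) = 5*sqrt(2)

5*sqrt(2)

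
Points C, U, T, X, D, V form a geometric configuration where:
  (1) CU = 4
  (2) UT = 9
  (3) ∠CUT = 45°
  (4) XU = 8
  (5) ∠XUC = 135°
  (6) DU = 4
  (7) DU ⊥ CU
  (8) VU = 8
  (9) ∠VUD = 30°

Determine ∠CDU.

Step 1: By the law of cosines on triangle DUC: DC² = 4² + 4² − 2·4·4·cos(90°) = 32, so DC = 4·√2.
Step 2: By the inverse law of cosines on triangle CDU: cos(∠CDU) = ((4·√2)² + 4² − 4²) / (2·4·√2·4) = 32/45.25 = 0.7071, so ∠CDU = 45°.

Therefore, the measure of angle ∠CDU = 45°.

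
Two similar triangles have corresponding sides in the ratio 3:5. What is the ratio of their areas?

Area ratio = (side ratio)^2 = (3/5)^2 = 9:25.

9:25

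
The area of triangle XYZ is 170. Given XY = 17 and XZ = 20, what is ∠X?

Area = (1/2) * a * b * sin(C)
sin(C) = 2 * Area / (a * b)
sin(C) = 2 * 170 / (17 * 20)
sin(C) = 1
C = arcsin(1) = 90°

90°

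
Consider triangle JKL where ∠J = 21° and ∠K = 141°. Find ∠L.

By the triangle angle sum property, the three interior angles of any triangle add up to 180°.
We know angle J = 21° and angle K = 141°, so their sum is 162°.
Therefore angle L = 180° - 162° = 18°.

18 degrees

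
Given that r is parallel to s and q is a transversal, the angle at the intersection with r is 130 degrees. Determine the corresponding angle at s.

Corresponding angles are equal: 130 degrees.

130 degrees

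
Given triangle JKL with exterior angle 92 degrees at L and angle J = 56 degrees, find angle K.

angle K = 92 - 56 = 36 degrees (exterior angle theorem).

36 degrees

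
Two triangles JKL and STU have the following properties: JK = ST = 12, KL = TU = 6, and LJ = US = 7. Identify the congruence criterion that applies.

The given information matches SSS: All three pairs of corresponding sides are equal (Side-Side-Side).

SSS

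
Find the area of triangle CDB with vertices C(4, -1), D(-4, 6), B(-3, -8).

Shoelace: Area = (1/2)|4(6--8) + -4(-8--1) + -3(-1-6)| = (1/2)(105) = 105/2

105/2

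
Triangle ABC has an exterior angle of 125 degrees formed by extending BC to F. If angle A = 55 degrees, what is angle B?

The exterior angle theorem states that an exterior angle equals the sum of the two non-adjacent interior angles.
So 125 = 55 + angle B, which gives angle B = 125 - 55 = 70 degrees.

70 degrees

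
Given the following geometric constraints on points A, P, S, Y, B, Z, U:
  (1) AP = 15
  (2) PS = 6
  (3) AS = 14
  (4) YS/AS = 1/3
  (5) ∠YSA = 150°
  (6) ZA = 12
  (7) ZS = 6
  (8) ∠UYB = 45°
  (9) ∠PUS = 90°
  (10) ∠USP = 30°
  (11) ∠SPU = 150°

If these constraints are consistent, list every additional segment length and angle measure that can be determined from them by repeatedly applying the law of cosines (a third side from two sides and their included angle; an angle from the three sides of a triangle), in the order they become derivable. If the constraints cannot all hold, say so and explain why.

These constraints are not satisfiable: (9), (10) and (11) are the three interior angles of triangle PUS, which must sum to 180°, but 90° + 30° + 150° = 270°. No planar figure meets all of them, so nothing further can be derived.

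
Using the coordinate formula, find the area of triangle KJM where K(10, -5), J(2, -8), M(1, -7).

Shoelace: Area = (1/2)|10(-8--7) + 2(-7--5) + 1(-5--8)| = (1/2)(11) = 11/2

11/2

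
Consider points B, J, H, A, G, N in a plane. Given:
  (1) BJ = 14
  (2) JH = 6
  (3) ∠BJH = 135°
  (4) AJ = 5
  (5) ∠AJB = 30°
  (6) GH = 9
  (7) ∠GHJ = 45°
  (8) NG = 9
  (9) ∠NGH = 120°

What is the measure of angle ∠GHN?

Step 1: By the law of cosines on triangle HGN: HN² = 9² + 9² − 2·9·9·cos(120°) = 243, so HN = 9·√3.
Step 2: By the inverse law of cosines on triangle GHN: cos(∠GHN) = (9² + (9·√3)² − 9²) / (2·9·9·√3) = 243/280.59 = 0.866, so ∠GHN = 30°.

Therefore, the measure of angle ∠GHN = 30°.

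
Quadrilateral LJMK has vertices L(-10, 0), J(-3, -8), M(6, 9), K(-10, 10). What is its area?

Shoelace: sum of cross terms = 351, Area = (1/2)|351| = 351/2

351/2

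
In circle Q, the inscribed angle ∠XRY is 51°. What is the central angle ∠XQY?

Central angle = 2 × 51° = 102° (inscribed angle theorem).

102°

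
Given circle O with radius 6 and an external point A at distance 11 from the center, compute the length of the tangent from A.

tangent = √(d² - r²) = √(11² - 6²) = √(121 - 36) = √85 = sqrt(85)

sqrt(85)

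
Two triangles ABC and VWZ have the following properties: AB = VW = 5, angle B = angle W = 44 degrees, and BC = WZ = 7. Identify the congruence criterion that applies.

Consider the given information: AB = VW = 5, angle B = angle W = 44 degrees, and BC = WZ = 7
This is not SSS or AAS: SSS requires all three pairs of sides, but we don't have that. AAS requires two angles and a non-included side.
The correct criterion is SAS. Two pairs of corresponding sides and the included angle are equal (Side-Angle-Side).

SAS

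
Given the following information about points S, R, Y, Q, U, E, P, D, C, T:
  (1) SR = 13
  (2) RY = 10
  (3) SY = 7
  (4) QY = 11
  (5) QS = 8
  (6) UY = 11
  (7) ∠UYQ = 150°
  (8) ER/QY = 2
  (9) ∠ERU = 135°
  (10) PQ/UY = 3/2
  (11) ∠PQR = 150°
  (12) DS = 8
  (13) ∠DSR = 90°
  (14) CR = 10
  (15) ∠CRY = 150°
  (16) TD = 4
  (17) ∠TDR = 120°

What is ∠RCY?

Step 1: By the law of cosines on triangle CRY: CY² = 10² + 10² − 2·10·10·cos(150°) = 373.21, so CY ≈ 19.32.
Step 2: By the inverse law of cosines on triangle RCY: cos(∠RCY) = (10² + 19.32² − 10²) / (2·10·19.32) = 373.21/386.37 = 0.9659, so ∠RCY = 15°.

Therefore, the measure of angle ∠RCY = 15°.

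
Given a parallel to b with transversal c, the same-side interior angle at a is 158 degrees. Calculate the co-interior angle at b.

Co-interior angles (same-side interior) formed by parallel lines and a transversal are supplementary (sum to 180 degrees).
The given angle is 158 degrees.
The co-interior angle = 180 - 158 = 22 degrees.

22 degrees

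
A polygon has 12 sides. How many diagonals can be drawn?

Each of the 12 vertices connects to 9 non-adjacent vertices via diagonals.
Total connections = 12 × 9 = 108, but each diagonal is counted twice.
Number of diagonals = 108 / 2 = 54.

54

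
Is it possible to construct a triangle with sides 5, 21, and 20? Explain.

Yes.
The triangle inequality requires that the sum of any two sides exceeds the third.
Here 5 + 20 = 25 > 21, so the condition is met.

Yes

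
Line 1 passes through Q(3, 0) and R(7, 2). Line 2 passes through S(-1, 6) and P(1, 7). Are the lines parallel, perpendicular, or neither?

Slope of line 1: m1 = (2 - 0)/(7 - 3) = 2/4 = 1/2
Slope of line 2: m2 = (7 - 6)/(1 - -1) = 1/2 = 1/2
m1 = m2, so the lines are parallel.

Parallel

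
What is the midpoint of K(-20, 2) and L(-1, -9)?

The midpoint is the point halfway along the segment.
Move half the horizontal distance: -20 + (-1 - -20)/2 = -20 + 19/2 = -21/2
Move half the vertical distance: 2 + (-9 - 2)/2 = 2 + -11/2 = -7/2
Midpoint = (-21/2, -7/2)

(-21/2, -7/2)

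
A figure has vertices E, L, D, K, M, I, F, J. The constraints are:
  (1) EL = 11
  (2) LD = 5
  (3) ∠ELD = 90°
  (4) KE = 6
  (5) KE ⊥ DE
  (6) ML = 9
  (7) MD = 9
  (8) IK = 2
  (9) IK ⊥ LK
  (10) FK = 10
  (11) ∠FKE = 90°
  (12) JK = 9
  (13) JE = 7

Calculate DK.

Step 1: By the law of cosines on triangle ELD: ED² = 11² + 5² − 2·11·5·cos(90°) = 146, so ED = √146.
Step 2: By the law of cosines on triangle DEK: DK² = √146² + 6² − 2·√146·6·cos(90°) = 182, so DK = √182.

Therefore, the length of DK = √182.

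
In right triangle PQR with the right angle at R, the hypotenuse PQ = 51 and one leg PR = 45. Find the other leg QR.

Rearranging the Pythagorean theorem to solve for the unknown leg:
leg^2 = hypotenuse^2 - known_leg^2 = 2601 - 2025 = 576
leg = sqrt(576) = 24.

24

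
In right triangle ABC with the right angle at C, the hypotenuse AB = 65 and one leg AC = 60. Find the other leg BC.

BC = sqrt(65^2 - 60^2) = sqrt(625) = 25

25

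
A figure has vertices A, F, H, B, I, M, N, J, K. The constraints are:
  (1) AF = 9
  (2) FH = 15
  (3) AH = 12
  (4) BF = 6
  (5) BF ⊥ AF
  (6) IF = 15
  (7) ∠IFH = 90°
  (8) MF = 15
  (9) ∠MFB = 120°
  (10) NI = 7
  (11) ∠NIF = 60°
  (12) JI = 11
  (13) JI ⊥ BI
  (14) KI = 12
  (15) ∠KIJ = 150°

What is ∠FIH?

Step 1: By the law of cosines on triangle IFH: IH² = 15² + 15² − 2·15·15·cos(90°) = 450, so IH = 15·√2.
Step 2: By the inverse law of cosines on triangle FIH: cos(∠FIH) = (15² + (15·√2)² − 15²) / (2·15·15·√2) = 450/636.4 = 0.7071, so ∠FIH = 45°.

Therefore, the measure of angle ∠FIH = 45°.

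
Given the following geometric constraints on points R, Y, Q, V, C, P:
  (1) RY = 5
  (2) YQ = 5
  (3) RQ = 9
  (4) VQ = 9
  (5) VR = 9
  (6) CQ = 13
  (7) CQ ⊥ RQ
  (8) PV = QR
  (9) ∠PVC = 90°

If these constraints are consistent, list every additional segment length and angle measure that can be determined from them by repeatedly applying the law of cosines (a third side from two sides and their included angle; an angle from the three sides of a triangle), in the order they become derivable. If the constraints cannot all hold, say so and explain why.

The constraints are consistent. Derivable facts, in order:
After 1 step:
- RC = 5·√10
- ∠QRV = 60°
- ∠QRY = 25.84°
- ∠QVR = 60°
- ∠QYR = 128.32°
- ∠RQV = 60°
- ∠RQY = 25.84°
After 2 steps:
- ∠CRQ = 55.3°
- ∠QCR = 34.7°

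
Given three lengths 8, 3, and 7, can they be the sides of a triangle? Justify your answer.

Check all three triangle inequalities:
8 + 3 = 11 > 7 ✓
8 + 7 = 15 > 3 ✓
3 + 7 = 10 > 8 ✓
All conditions hold, so these sides form a valid triangle.

Yes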